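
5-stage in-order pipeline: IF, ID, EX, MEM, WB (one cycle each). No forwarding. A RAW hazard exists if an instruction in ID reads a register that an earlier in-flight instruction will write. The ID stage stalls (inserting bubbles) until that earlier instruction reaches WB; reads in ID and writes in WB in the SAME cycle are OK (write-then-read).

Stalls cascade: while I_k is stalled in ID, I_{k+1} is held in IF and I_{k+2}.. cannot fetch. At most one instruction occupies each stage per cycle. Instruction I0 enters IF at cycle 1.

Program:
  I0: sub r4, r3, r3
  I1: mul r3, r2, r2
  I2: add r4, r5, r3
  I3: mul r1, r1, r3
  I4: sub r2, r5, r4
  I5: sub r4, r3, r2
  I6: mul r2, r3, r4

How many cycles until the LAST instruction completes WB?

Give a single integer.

Answer: 18

Derivation:
I0 sub r4 <- r3,r3: IF@1 ID@2 stall=0 (-) EX@3 MEM@4 WB@5
I1 mul r3 <- r2,r2: IF@2 ID@3 stall=0 (-) EX@4 MEM@5 WB@6
I2 add r4 <- r5,r3: IF@3 ID@4 stall=2 (RAW on I1.r3 (WB@6)) EX@7 MEM@8 WB@9
I3 mul r1 <- r1,r3: IF@4 ID@7 stall=0 (-) EX@8 MEM@9 WB@10
I4 sub r2 <- r5,r4: IF@7 ID@8 stall=1 (RAW on I2.r4 (WB@9)) EX@10 MEM@11 WB@12
I5 sub r4 <- r3,r2: IF@8 ID@10 stall=2 (RAW on I4.r2 (WB@12)) EX@13 MEM@14 WB@15
I6 mul r2 <- r3,r4: IF@10 ID@13 stall=2 (RAW on I5.r4 (WB@15)) EX@16 MEM@17 WB@18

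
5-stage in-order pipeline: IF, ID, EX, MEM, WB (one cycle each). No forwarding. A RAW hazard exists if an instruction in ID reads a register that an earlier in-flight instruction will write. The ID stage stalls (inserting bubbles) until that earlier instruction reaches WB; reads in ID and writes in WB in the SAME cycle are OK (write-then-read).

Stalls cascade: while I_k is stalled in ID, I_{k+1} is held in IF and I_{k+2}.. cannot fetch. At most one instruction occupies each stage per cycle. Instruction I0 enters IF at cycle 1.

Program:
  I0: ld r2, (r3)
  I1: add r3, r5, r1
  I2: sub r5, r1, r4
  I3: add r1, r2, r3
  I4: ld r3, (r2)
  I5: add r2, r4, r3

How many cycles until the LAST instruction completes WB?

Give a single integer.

I0 ld r2 <- r3: IF@1 ID@2 stall=0 (-) EX@3 MEM@4 WB@5
I1 add r3 <- r5,r1: IF@2 ID@3 stall=0 (-) EX@4 MEM@5 WB@6
I2 sub r5 <- r1,r4: IF@3 ID@4 stall=0 (-) EX@5 MEM@6 WB@7
I3 add r1 <- r2,r3: IF@4 ID@5 stall=1 (RAW on I1.r3 (WB@6)) EX@7 MEM@8 WB@9
I4 ld r3 <- r2: IF@5 ID@7 stall=0 (-) EX@8 MEM@9 WB@10
I5 add r2 <- r4,r3: IF@7 ID@8 stall=2 (RAW on I4.r3 (WB@10)) EX@11 MEM@12 WB@13

Answer: 13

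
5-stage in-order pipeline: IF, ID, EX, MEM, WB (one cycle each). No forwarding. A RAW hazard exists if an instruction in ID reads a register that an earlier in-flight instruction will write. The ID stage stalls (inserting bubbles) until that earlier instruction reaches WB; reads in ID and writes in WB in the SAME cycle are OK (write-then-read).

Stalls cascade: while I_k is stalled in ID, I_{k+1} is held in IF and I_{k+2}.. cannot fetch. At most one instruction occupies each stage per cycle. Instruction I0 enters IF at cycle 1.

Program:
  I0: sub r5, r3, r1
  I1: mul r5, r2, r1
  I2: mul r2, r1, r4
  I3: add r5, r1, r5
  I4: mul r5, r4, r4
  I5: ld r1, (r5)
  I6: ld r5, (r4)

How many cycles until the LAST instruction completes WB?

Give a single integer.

I0 sub r5 <- r3,r1: IF@1 ID@2 stall=0 (-) EX@3 MEM@4 WB@5
I1 mul r5 <- r2,r1: IF@2 ID@3 stall=0 (-) EX@4 MEM@5 WB@6
I2 mul r2 <- r1,r4: IF@3 ID@4 stall=0 (-) EX@5 MEM@6 WB@7
I3 add r5 <- r1,r5: IF@4 ID@5 stall=1 (RAW on I1.r5 (WB@6)) EX@7 MEM@8 WB@9
I4 mul r5 <- r4,r4: IF@5 ID@7 stall=0 (-) EX@8 MEM@9 WB@10
I5 ld r1 <- r5: IF@7 ID@8 stall=2 (RAW on I4.r5 (WB@10)) EX@11 MEM@12 WB@13
I6 ld r5 <- r4: IF@8 ID@11 stall=0 (-) EX@12 MEM@13 WB@14

Answer: 14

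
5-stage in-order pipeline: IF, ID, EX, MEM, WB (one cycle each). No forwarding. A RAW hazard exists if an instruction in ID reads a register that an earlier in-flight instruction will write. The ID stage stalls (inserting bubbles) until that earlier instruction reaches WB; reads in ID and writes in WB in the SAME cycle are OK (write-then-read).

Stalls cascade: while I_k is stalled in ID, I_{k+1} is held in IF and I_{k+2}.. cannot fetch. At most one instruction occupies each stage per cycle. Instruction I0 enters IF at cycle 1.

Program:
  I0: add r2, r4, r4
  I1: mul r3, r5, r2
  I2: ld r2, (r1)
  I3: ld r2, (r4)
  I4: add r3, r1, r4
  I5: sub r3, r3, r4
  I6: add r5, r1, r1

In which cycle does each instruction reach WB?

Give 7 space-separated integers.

I0 add r2 <- r4,r4: IF@1 ID@2 stall=0 (-) EX@3 MEM@4 WB@5
I1 mul r3 <- r5,r2: IF@2 ID@3 stall=2 (RAW on I0.r2 (WB@5)) EX@6 MEM@7 WB@8
I2 ld r2 <- r1: IF@3 ID@6 stall=0 (-) EX@7 MEM@8 WB@9
I3 ld r2 <- r4: IF@6 ID@7 stall=0 (-) EX@8 MEM@9 WB@10
I4 add r3 <- r1,r4: IF@7 ID@8 stall=0 (-) EX@9 MEM@10 WB@11
I5 sub r3 <- r3,r4: IF@8 ID@9 stall=2 (RAW on I4.r3 (WB@11)) EX@12 MEM@13 WB@14
I6 add r5 <- r1,r1: IF@9 ID@12 stall=0 (-) EX@13 MEM@14 WB@15

Answer: 5 8 9 10 11 14 15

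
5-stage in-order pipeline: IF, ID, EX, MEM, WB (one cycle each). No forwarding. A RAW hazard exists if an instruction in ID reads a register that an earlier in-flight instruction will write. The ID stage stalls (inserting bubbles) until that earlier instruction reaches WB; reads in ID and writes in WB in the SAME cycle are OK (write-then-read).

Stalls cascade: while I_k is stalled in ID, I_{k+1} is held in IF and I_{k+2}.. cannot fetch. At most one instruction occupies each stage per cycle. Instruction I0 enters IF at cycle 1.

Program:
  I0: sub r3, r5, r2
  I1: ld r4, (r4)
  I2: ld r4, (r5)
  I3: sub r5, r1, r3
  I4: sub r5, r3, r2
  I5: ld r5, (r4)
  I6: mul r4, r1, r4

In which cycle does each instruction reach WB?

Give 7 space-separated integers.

Answer: 5 6 7 8 9 10 11

Derivation:
I0 sub r3 <- r5,r2: IF@1 ID@2 stall=0 (-) EX@3 MEM@4 WB@5
I1 ld r4 <- r4: IF@2 ID@3 stall=0 (-) EX@4 MEM@5 WB@6
I2 ld r4 <- r5: IF@3 ID@4 stall=0 (-) EX@5 MEM@6 WB@7
I3 sub r5 <- r1,r3: IF@4 ID@5 stall=0 (-) EX@6 MEM@7 WB@8
I4 sub r5 <- r3,r2: IF@5 ID@6 stall=0 (-) EX@7 MEM@8 WB@9
I5 ld r5 <- r4: IF@6 ID@7 stall=0 (-) EX@8 MEM@9 WB@10
I6 mul r4 <- r1,r4: IF@7 ID@8 stall=0 (-) EX@9 MEM@10 WB@11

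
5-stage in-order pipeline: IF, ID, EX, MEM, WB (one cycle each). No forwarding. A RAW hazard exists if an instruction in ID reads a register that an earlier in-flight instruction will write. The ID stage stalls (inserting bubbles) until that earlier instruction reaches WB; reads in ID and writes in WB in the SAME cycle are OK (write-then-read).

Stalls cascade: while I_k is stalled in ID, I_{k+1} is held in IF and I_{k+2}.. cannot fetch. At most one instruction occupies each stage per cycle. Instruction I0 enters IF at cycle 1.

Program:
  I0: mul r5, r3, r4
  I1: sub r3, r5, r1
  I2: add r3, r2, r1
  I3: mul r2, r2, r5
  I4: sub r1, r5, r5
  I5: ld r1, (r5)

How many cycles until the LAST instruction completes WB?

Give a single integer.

Answer: 12

Derivation:
I0 mul r5 <- r3,r4: IF@1 ID@2 stall=0 (-) EX@3 MEM@4 WB@5
I1 sub r3 <- r5,r1: IF@2 ID@3 stall=2 (RAW on I0.r5 (WB@5)) EX@6 MEM@7 WB@8
I2 add r3 <- r2,r1: IF@3 ID@6 stall=0 (-) EX@7 MEM@8 WB@9
I3 mul r2 <- r2,r5: IF@6 ID@7 stall=0 (-) EX@8 MEM@9 WB@10
I4 sub r1 <- r5,r5: IF@7 ID@8 stall=0 (-) EX@9 MEM@10 WB@11
I5 ld r1 <- r5: IF@8 ID@9 stall=0 (-) EX@10 MEM@11 WB@12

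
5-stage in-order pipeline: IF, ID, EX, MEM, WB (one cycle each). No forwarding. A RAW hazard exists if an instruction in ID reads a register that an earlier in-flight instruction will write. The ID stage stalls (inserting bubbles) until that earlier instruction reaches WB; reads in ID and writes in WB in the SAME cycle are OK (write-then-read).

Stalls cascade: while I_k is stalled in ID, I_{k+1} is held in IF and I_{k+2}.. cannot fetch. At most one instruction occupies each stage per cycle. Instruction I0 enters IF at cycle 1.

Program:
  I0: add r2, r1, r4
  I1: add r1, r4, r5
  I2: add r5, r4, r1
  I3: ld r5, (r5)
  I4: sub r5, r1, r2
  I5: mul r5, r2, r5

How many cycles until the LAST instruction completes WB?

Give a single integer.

Answer: 16

Derivation:
I0 add r2 <- r1,r4: IF@1 ID@2 stall=0 (-) EX@3 MEM@4 WB@5
I1 add r1 <- r4,r5: IF@2 ID@3 stall=0 (-) EX@4 MEM@5 WB@6
I2 add r5 <- r4,r1: IF@3 ID@4 stall=2 (RAW on I1.r1 (WB@6)) EX@7 MEM@8 WB@9
I3 ld r5 <- r5: IF@4 ID@7 stall=2 (RAW on I2.r5 (WB@9)) EX@10 MEM@11 WB@12
I4 sub r5 <- r1,r2: IF@7 ID@10 stall=0 (-) EX@11 MEM@12 WB@13
I5 mul r5 <- r2,r5: IF@10 ID@11 stall=2 (RAW on I4.r5 (WB@13)) EX@14 MEM@15 WB@16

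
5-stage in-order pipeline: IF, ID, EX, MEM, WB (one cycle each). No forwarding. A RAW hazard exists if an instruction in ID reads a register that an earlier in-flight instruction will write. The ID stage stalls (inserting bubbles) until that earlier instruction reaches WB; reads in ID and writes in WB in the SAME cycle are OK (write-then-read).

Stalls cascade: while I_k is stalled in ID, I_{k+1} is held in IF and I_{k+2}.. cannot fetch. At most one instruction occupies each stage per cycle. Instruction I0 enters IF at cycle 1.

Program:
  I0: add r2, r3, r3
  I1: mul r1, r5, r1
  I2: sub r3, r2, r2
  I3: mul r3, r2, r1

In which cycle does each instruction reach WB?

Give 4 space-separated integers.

Answer: 5 6 8 9

Derivation:
I0 add r2 <- r3,r3: IF@1 ID@2 stall=0 (-) EX@3 MEM@4 WB@5
I1 mul r1 <- r5,r1: IF@2 ID@3 stall=0 (-) EX@4 MEM@5 WB@6
I2 sub r3 <- r2,r2: IF@3 ID@4 stall=1 (RAW on I0.r2 (WB@5)) EX@6 MEM@7 WB@8
I3 mul r3 <- r2,r1: IF@4 ID@6 stall=0 (-) EX@7 MEM@8 WB@9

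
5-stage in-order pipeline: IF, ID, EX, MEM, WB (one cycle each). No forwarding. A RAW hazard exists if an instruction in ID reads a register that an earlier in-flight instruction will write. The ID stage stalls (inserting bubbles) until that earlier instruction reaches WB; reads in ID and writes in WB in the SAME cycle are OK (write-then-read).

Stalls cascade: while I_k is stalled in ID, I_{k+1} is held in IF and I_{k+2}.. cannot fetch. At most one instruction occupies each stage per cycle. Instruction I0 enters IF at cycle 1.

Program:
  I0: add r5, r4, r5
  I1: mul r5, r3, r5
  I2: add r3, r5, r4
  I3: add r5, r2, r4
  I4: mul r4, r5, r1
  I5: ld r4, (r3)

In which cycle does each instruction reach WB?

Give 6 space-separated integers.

Answer: 5 8 11 12 15 16

Derivation:
I0 add r5 <- r4,r5: IF@1 ID@2 stall=0 (-) EX@3 MEM@4 WB@5
I1 mul r5 <- r3,r5: IF@2 ID@3 stall=2 (RAW on I0.r5 (WB@5)) EX@6 MEM@7 WB@8
I2 add r3 <- r5,r4: IF@3 ID@6 stall=2 (RAW on I1.r5 (WB@8)) EX@9 MEM@10 WB@11
I3 add r5 <- r2,r4: IF@6 ID@9 stall=0 (-) EX@10 MEM@11 WB@12
I4 mul r4 <- r5,r1: IF@9 ID@10 stall=2 (RAW on I3.r5 (WB@12)) EX@13 MEM@14 WB@15
I5 ld r4 <- r3: IF@10 ID@13 stall=0 (-) EX@14 MEM@15 WB@16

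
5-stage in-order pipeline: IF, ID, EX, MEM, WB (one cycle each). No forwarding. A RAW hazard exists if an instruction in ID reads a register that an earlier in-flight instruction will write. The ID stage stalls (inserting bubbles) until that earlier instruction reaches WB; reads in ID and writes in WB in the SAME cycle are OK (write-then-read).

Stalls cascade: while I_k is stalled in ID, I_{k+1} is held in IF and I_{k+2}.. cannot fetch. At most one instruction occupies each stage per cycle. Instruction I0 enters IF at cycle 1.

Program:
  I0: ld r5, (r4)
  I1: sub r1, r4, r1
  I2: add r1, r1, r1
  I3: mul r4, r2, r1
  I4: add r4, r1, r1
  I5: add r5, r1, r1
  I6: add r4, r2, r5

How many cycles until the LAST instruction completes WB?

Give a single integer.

Answer: 17

Derivation:
I0 ld r5 <- r4: IF@1 ID@2 stall=0 (-) EX@3 MEM@4 WB@5
I1 sub r1 <- r4,r1: IF@2 ID@3 stall=0 (-) EX@4 MEM@5 WB@6
I2 add r1 <- r1,r1: IF@3 ID@4 stall=2 (RAW on I1.r1 (WB@6)) EX@7 MEM@8 WB@9
I3 mul r4 <- r2,r1: IF@4 ID@7 stall=2 (RAW on I2.r1 (WB@9)) EX@10 MEM@11 WB@12
I4 add r4 <- r1,r1: IF@7 ID@10 stall=0 (-) EX@11 MEM@12 WB@13
I5 add r5 <- r1,r1: IF@10 ID@11 stall=0 (-) EX@12 MEM@13 WB@14
I6 add r4 <- r2,r5: IF@11 ID@12 stall=2 (RAW on I5.r5 (WB@14)) EX@15 MEM@16 WB@17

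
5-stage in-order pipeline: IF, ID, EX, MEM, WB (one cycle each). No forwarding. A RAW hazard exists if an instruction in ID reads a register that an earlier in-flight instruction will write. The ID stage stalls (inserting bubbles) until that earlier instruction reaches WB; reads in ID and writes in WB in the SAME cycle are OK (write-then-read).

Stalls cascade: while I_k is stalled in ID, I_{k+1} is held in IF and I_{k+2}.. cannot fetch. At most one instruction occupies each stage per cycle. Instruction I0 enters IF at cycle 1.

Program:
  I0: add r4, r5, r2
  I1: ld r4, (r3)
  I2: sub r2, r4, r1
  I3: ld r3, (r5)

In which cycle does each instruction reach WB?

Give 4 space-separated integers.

Answer: 5 6 9 10

Derivation:
I0 add r4 <- r5,r2: IF@1 ID@2 stall=0 (-) EX@3 MEM@4 WB@5
I1 ld r4 <- r3: IF@2 ID@3 stall=0 (-) EX@4 MEM@5 WB@6
I2 sub r2 <- r4,r1: IF@3 ID@4 stall=2 (RAW on I1.r4 (WB@6)) EX@7 MEM@8 WB@9
I3 ld r3 <- r5: IF@4 ID@7 stall=0 (-) EX@8 MEM@9 WB@10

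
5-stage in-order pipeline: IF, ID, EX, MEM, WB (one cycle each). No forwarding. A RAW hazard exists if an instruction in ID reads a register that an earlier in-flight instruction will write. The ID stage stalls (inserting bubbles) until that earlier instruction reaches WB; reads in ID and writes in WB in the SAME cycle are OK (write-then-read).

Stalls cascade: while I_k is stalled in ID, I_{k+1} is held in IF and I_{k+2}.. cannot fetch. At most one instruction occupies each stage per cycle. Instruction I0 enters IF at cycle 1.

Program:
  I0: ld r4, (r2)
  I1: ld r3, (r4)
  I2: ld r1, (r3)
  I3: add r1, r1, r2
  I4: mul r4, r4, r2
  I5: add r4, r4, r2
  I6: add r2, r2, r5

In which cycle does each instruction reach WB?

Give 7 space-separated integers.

I0 ld r4 <- r2: IF@1 ID@2 stall=0 (-) EX@3 MEM@4 WB@5
I1 ld r3 <- r4: IF@2 ID@3 stall=2 (RAW on I0.r4 (WB@5)) EX@6 MEM@7 WB@8
I2 ld r1 <- r3: IF@3 ID@6 stall=2 (RAW on I1.r3 (WB@8)) EX@9 MEM@10 WB@11
I3 add r1 <- r1,r2: IF@6 ID@9 stall=2 (RAW on I2.r1 (WB@11)) EX@12 MEM@13 WB@14
I4 mul r4 <- r4,r2: IF@9 ID@12 stall=0 (-) EX@13 MEM@14 WB@15
I5 add r4 <- r4,r2: IF@12 ID@13 stall=2 (RAW on I4.r4 (WB@15)) EX@16 MEM@17 WB@18
I6 add r2 <- r2,r5: IF@13 ID@16 stall=0 (-) EX@17 MEM@18 WB@19

Answer: 5 8 11 14 15 18 19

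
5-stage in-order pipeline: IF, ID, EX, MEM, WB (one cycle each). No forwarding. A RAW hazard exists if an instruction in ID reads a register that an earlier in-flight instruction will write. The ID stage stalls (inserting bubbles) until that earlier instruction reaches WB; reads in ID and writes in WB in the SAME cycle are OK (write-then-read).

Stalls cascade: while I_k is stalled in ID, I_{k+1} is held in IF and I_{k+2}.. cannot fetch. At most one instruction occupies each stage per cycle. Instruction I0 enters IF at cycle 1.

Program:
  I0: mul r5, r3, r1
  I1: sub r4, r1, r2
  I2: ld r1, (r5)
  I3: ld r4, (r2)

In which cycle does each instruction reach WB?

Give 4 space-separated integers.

I0 mul r5 <- r3,r1: IF@1 ID@2 stall=0 (-) EX@3 MEM@4 WB@5
I1 sub r4 <- r1,r2: IF@2 ID@3 stall=0 (-) EX@4 MEM@5 WB@6
I2 ld r1 <- r5: IF@3 ID@4 stall=1 (RAW on I0.r5 (WB@5)) EX@6 MEM@7 WB@8
I3 ld r4 <- r2: IF@4 ID@6 stall=0 (-) EX@7 MEM@8 WB@9

Answer: 5 6 8 9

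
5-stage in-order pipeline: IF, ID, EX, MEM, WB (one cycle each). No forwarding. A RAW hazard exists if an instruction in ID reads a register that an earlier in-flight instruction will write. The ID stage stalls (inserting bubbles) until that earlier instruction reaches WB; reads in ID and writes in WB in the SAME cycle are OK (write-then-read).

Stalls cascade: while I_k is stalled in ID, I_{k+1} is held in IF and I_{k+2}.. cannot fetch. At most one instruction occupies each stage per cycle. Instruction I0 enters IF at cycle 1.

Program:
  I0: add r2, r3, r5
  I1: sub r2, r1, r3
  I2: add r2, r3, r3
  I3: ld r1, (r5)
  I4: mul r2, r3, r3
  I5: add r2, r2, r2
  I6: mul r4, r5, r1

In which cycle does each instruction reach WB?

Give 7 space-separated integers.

I0 add r2 <- r3,r5: IF@1 ID@2 stall=0 (-) EX@3 MEM@4 WB@5
I1 sub r2 <- r1,r3: IF@2 ID@3 stall=0 (-) EX@4 MEM@5 WB@6
I2 add r2 <- r3,r3: IF@3 ID@4 stall=0 (-) EX@5 MEM@6 WB@7
I3 ld r1 <- r5: IF@4 ID@5 stall=0 (-) EX@6 MEM@7 WB@8
I4 mul r2 <- r3,r3: IF@5 ID@6 stall=0 (-) EX@7 MEM@8 WB@9
I5 add r2 <- r2,r2: IF@6 ID@7 stall=2 (RAW on I4.r2 (WB@9)) EX@10 MEM@11 WB@12
I6 mul r4 <- r5,r1: IF@7 ID@10 stall=0 (-) EX@11 MEM@12 WB@13

Answer: 5 6 7 8 9 12 13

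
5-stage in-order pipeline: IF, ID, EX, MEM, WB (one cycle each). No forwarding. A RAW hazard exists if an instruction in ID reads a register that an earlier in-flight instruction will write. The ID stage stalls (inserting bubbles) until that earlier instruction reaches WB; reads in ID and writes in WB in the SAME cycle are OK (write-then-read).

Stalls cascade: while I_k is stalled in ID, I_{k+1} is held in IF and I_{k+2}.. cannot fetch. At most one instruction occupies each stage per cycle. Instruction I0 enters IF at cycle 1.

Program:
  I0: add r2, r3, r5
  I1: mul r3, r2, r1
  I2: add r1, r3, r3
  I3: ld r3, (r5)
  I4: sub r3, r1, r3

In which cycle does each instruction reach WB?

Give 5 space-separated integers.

I0 add r2 <- r3,r5: IF@1 ID@2 stall=0 (-) EX@3 MEM@4 WB@5
I1 mul r3 <- r2,r1: IF@2 ID@3 stall=2 (RAW on I0.r2 (WB@5)) EX@6 MEM@7 WB@8
I2 add r1 <- r3,r3: IF@3 ID@6 stall=2 (RAW on I1.r3 (WB@8)) EX@9 MEM@10 WB@11
I3 ld r3 <- r5: IF@6 ID@9 stall=0 (-) EX@10 MEM@11 WB@12
I4 sub r3 <- r1,r3: IF@9 ID@10 stall=2 (RAW on I3.r3 (WB@12)) EX@13 MEM@14 WB@15

Answer: 5 8 11 12 15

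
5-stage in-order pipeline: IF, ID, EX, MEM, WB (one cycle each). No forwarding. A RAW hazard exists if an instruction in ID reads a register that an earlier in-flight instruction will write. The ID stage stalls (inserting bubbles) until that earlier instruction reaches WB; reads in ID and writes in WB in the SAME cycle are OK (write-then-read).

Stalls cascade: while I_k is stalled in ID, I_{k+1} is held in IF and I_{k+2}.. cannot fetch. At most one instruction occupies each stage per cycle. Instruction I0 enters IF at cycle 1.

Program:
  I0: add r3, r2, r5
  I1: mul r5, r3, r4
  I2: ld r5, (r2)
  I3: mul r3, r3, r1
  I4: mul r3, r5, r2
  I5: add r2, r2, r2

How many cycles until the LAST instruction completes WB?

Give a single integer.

I0 add r3 <- r2,r5: IF@1 ID@2 stall=0 (-) EX@3 MEM@4 WB@5
I1 mul r5 <- r3,r4: IF@2 ID@3 stall=2 (RAW on I0.r3 (WB@5)) EX@6 MEM@7 WB@8
I2 ld r5 <- r2: IF@3 ID@6 stall=0 (-) EX@7 MEM@8 WB@9
I3 mul r3 <- r3,r1: IF@6 ID@7 stall=0 (-) EX@8 MEM@9 WB@10
I4 mul r3 <- r5,r2: IF@7 ID@8 stall=1 (RAW on I2.r5 (WB@9)) EX@10 MEM@11 WB@12
I5 add r2 <- r2,r2: IF@8 ID@10 stall=0 (-) EX@11 MEM@12 WB@13

Answer: 13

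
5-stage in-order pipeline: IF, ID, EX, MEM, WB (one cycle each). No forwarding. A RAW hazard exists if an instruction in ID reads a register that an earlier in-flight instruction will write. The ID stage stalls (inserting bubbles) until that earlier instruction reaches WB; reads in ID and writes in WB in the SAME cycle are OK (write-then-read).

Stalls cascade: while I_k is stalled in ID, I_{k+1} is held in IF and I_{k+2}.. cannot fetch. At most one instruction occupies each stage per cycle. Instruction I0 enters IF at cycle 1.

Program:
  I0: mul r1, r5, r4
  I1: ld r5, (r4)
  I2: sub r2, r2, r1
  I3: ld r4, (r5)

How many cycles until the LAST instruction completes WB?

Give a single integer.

Answer: 9

Derivation:
I0 mul r1 <- r5,r4: IF@1 ID@2 stall=0 (-) EX@3 MEM@4 WB@5
I1 ld r5 <- r4: IF@2 ID@3 stall=0 (-) EX@4 MEM@5 WB@6
I2 sub r2 <- r2,r1: IF@3 ID@4 stall=1 (RAW on I0.r1 (WB@5)) EX@6 MEM@7 WB@8
I3 ld r4 <- r5: IF@4 ID@6 stall=0 (-) EX@7 MEM@8 WB@9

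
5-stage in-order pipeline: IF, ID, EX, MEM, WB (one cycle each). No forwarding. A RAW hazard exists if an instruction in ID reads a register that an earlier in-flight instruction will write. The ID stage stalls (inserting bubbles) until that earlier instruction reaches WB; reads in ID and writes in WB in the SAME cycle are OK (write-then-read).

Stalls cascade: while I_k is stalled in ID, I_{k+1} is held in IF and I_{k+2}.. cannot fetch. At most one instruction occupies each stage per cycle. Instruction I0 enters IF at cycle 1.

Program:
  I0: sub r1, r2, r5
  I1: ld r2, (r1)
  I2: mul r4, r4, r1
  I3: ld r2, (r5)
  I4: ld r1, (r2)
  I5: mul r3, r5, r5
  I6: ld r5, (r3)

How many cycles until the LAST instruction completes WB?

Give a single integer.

Answer: 17

Derivation:
I0 sub r1 <- r2,r5: IF@1 ID@2 stall=0 (-) EX@3 MEM@4 WB@5
I1 ld r2 <- r1: IF@2 ID@3 stall=2 (RAW on I0.r1 (WB@5)) EX@6 MEM@7 WB@8
I2 mul r4 <- r4,r1: IF@3 ID@6 stall=0 (-) EX@7 MEM@8 WB@9
I3 ld r2 <- r5: IF@6 ID@7 stall=0 (-) EX@8 MEM@9 WB@10
I4 ld r1 <- r2: IF@7 ID@8 stall=2 (RAW on I3.r2 (WB@10)) EX@11 MEM@12 WB@13
I5 mul r3 <- r5,r5: IF@8 ID@11 stall=0 (-) EX@12 MEM@13 WB@14
I6 ld r5 <- r3: IF@11 ID@12 stall=2 (RAW on I5.r3 (WB@14)) EX@15 MEM@16 WB@17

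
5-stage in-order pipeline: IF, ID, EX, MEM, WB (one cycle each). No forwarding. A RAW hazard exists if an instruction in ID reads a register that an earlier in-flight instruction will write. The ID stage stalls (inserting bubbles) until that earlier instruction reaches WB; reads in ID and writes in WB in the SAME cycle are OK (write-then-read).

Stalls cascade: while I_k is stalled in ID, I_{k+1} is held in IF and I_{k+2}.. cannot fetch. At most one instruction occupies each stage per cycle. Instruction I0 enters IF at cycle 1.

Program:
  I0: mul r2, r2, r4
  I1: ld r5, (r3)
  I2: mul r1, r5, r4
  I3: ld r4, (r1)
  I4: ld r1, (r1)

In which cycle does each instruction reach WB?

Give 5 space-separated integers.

Answer: 5 6 9 12 13

Derivation:
I0 mul r2 <- r2,r4: IF@1 ID@2 stall=0 (-) EX@3 MEM@4 WB@5
I1 ld r5 <- r3: IF@2 ID@3 stall=0 (-) EX@4 MEM@5 WB@6
I2 mul r1 <- r5,r4: IF@3 ID@4 stall=2 (RAW on I1.r5 (WB@6)) EX@7 MEM@8 WB@9
I3 ld r4 <- r1: IF@4 ID@7 stall=2 (RAW on I2.r1 (WB@9)) EX@10 MEM@11 WB@12
I4 ld r1 <- r1: IF@7 ID@10 stall=0 (-) EX@11 MEM@12 WB@13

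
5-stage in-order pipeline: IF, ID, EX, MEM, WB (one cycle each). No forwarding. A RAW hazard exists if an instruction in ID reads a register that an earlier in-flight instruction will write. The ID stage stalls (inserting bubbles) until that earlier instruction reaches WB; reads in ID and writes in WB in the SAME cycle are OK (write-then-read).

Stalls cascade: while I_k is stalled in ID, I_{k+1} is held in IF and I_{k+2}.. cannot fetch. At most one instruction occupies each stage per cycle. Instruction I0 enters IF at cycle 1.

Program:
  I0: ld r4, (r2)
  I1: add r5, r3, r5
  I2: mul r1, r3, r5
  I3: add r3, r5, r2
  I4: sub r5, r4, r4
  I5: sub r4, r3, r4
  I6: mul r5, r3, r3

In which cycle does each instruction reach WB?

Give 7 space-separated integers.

Answer: 5 6 9 10 11 13 14

Derivation:
I0 ld r4 <- r2: IF@1 ID@2 stall=0 (-) EX@3 MEM@4 WB@5
I1 add r5 <- r3,r5: IF@2 ID@3 stall=0 (-) EX@4 MEM@5 WB@6
I2 mul r1 <- r3,r5: IF@3 ID@4 stall=2 (RAW on I1.r5 (WB@6)) EX@7 MEM@8 WB@9
I3 add r3 <- r5,r2: IF@4 ID@7 stall=0 (-) EX@8 MEM@9 WB@10
I4 sub r5 <- r4,r4: IF@7 ID@8 stall=0 (-) EX@9 MEM@10 WB@11
I5 sub r4 <- r3,r4: IF@8 ID@9 stall=1 (RAW on I3.r3 (WB@10)) EX@11 MEM@12 WB@13
I6 mul r5 <- r3,r3: IF@9 ID@11 stall=0 (-) EX@12 MEM@13 WB@14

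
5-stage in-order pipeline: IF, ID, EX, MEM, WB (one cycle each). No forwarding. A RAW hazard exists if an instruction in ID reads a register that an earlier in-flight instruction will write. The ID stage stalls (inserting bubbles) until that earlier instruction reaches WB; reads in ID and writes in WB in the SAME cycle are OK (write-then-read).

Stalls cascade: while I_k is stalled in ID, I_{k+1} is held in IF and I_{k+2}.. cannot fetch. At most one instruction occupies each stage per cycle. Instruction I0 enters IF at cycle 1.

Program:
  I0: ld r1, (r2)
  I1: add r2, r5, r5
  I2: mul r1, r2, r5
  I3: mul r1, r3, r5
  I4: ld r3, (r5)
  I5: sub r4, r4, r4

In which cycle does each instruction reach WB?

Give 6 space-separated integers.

I0 ld r1 <- r2: IF@1 ID@2 stall=0 (-) EX@3 MEM@4 WB@5
I1 add r2 <- r5,r5: IF@2 ID@3 stall=0 (-) EX@4 MEM@5 WB@6
I2 mul r1 <- r2,r5: IF@3 ID@4 stall=2 (RAW on I1.r2 (WB@6)) EX@7 MEM@8 WB@9
I3 mul r1 <- r3,r5: IF@4 ID@7 stall=0 (-) EX@8 MEM@9 WB@10
I4 ld r3 <- r5: IF@7 ID@8 stall=0 (-) EX@9 MEM@10 WB@11
I5 sub r4 <- r4,r4: IF@8 ID@9 stall=0 (-) EX@10 MEM@11 WB@12

Answer: 5 6 9 10 11 12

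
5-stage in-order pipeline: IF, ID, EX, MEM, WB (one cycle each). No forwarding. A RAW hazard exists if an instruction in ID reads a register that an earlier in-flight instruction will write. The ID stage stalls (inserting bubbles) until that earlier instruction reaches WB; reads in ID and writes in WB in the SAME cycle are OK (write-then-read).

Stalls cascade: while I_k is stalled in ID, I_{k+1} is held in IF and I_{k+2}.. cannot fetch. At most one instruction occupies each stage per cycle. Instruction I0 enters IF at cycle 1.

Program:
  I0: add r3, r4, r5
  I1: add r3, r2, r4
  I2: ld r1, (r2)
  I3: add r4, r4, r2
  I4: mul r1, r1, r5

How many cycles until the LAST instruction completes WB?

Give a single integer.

Answer: 10

Derivation:
I0 add r3 <- r4,r5: IF@1 ID@2 stall=0 (-) EX@3 MEM@4 WB@5
I1 add r3 <- r2,r4: IF@2 ID@3 stall=0 (-) EX@4 MEM@5 WB@6
I2 ld r1 <- r2: IF@3 ID@4 stall=0 (-) EX@5 MEM@6 WB@7
I3 add r4 <- r4,r2: IF@4 ID@5 stall=0 (-) EX@6 MEM@7 WB@8
I4 mul r1 <- r1,r5: IF@5 ID@6 stall=1 (RAW on I2.r1 (WB@7)) EX@8 MEM@9 WB@10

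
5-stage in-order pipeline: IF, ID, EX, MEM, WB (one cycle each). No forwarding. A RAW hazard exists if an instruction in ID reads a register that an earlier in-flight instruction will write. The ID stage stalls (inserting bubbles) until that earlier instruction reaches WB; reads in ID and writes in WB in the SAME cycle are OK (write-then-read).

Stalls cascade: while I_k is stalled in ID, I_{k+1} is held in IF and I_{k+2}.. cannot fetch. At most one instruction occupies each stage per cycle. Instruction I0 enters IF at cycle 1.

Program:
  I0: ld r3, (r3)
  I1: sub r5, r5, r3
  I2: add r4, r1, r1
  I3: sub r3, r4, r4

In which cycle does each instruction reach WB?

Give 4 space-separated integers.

I0 ld r3 <- r3: IF@1 ID@2 stall=0 (-) EX@3 MEM@4 WB@5
I1 sub r5 <- r5,r3: IF@2 ID@3 stall=2 (RAW on I0.r3 (WB@5)) EX@6 MEM@7 WB@8
I2 add r4 <- r1,r1: IF@3 ID@6 stall=0 (-) EX@7 MEM@8 WB@9
I3 sub r3 <- r4,r4: IF@6 ID@7 stall=2 (RAW on I2.r4 (WB@9)) EX@10 MEM@11 WB@12

Answer: 5 8 9 12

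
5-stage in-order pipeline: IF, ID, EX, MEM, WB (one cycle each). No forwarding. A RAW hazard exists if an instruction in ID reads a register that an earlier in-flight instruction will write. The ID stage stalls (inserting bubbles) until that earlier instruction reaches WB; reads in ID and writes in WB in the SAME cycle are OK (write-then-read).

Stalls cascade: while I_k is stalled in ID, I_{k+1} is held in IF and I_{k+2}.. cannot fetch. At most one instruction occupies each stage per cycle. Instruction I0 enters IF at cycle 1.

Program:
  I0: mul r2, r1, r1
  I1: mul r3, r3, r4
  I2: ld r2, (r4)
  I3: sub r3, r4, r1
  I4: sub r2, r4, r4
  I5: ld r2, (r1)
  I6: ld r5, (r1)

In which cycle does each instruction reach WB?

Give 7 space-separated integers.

Answer: 5 6 7 8 9 10 11

Derivation:
I0 mul r2 <- r1,r1: IF@1 ID@2 stall=0 (-) EX@3 MEM@4 WB@5
I1 mul r3 <- r3,r4: IF@2 ID@3 stall=0 (-) EX@4 MEM@5 WB@6
I2 ld r2 <- r4: IF@3 ID@4 stall=0 (-) EX@5 MEM@6 WB@7
I3 sub r3 <- r4,r1: IF@4 ID@5 stall=0 (-) EX@6 MEM@7 WB@8
I4 sub r2 <- r4,r4: IF@5 ID@6 stall=0 (-) EX@7 MEM@8 WB@9
I5 ld r2 <- r1: IF@6 ID@7 stall=0 (-) EX@8 MEM@9 WB@10
I6 ld r5 <- r1: IF@7 ID@8 stall=0 (-) EX@9 MEM@10 WB@11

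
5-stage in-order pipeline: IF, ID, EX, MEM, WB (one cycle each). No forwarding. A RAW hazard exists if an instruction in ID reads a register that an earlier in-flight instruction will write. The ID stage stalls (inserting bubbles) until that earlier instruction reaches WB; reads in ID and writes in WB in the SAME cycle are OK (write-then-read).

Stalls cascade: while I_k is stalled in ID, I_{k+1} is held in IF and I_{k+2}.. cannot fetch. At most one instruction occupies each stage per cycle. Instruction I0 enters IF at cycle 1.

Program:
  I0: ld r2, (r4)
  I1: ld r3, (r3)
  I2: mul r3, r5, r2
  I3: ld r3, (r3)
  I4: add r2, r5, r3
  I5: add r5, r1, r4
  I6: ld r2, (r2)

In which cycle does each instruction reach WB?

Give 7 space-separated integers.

Answer: 5 6 8 11 14 15 17

Derivation:
I0 ld r2 <- r4: IF@1 ID@2 stall=0 (-) EX@3 MEM@4 WB@5
I1 ld r3 <- r3: IF@2 ID@3 stall=0 (-) EX@4 MEM@5 WB@6
I2 mul r3 <- r5,r2: IF@3 ID@4 stall=1 (RAW on I0.r2 (WB@5)) EX@6 MEM@7 WB@8
I3 ld r3 <- r3: IF@4 ID@6 stall=2 (RAW on I2.r3 (WB@8)) EX@9 MEM@10 WB@11
I4 add r2 <- r5,r3: IF@6 ID@9 stall=2 (RAW on I3.r3 (WB@11)) EX@12 MEM@13 WB@14
I5 add r5 <- r1,r4: IF@9 ID@12 stall=0 (-) EX@13 MEM@14 WB@15
I6 ld r2 <- r2: IF@12 ID@13 stall=1 (RAW on I4.r2 (WB@14)) EX@15 MEM@16 WB@17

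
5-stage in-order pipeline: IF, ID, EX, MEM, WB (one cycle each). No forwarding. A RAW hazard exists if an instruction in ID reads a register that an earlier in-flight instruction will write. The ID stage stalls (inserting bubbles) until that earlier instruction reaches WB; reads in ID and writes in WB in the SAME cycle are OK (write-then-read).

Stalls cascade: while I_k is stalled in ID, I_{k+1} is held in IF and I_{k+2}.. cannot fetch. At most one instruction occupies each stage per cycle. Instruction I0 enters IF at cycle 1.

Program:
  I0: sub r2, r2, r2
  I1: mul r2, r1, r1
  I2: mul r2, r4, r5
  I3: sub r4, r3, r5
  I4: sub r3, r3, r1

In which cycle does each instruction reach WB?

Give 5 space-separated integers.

Answer: 5 6 7 8 9

Derivation:
I0 sub r2 <- r2,r2: IF@1 ID@2 stall=0 (-) EX@3 MEM@4 WB@5
I1 mul r2 <- r1,r1: IF@2 ID@3 stall=0 (-) EX@4 MEM@5 WB@6
I2 mul r2 <- r4,r5: IF@3 ID@4 stall=0 (-) EX@5 MEM@6 WB@7
I3 sub r4 <- r3,r5: IF@4 ID@5 stall=0 (-) EX@6 MEM@7 WB@8
I4 sub r3 <- r3,r1: IF@5 ID@6 stall=0 (-) EX@7 MEM@8 WB@9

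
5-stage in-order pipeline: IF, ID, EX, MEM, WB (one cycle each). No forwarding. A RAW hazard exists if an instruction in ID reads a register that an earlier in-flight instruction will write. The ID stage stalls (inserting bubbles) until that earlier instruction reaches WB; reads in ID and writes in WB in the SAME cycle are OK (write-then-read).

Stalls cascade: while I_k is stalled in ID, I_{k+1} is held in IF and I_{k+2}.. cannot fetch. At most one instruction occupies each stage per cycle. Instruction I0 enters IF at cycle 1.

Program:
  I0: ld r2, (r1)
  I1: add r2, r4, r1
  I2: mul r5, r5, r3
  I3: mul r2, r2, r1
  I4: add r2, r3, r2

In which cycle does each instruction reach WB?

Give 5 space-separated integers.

Answer: 5 6 7 9 12

Derivation:
I0 ld r2 <- r1: IF@1 ID@2 stall=0 (-) EX@3 MEM@4 WB@5
I1 add r2 <- r4,r1: IF@2 ID@3 stall=0 (-) EX@4 MEM@5 WB@6
I2 mul r5 <- r5,r3: IF@3 ID@4 stall=0 (-) EX@5 MEM@6 WB@7
I3 mul r2 <- r2,r1: IF@4 ID@5 stall=1 (RAW on I1.r2 (WB@6)) EX@7 MEM@8 WB@9
I4 add r2 <- r3,r2: IF@5 ID@7 stall=2 (RAW on I3.r2 (WB@9)) EX@10 MEM@11 WB@12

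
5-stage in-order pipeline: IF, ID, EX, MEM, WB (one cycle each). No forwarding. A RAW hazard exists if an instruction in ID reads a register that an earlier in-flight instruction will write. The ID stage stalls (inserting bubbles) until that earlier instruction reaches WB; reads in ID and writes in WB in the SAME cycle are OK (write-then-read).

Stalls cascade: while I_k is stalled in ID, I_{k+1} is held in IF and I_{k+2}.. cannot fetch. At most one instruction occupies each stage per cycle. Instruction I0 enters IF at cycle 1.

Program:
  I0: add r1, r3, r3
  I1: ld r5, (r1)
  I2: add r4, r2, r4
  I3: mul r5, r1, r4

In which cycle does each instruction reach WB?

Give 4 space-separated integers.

I0 add r1 <- r3,r3: IF@1 ID@2 stall=0 (-) EX@3 MEM@4 WB@5
I1 ld r5 <- r1: IF@2 ID@3 stall=2 (RAW on I0.r1 (WB@5)) EX@6 MEM@7 WB@8
I2 add r4 <- r2,r4: IF@3 ID@6 stall=0 (-) EX@7 MEM@8 WB@9
I3 mul r5 <- r1,r4: IF@6 ID@7 stall=2 (RAW on I2.r4 (WB@9)) EX@10 MEM@11 WB@12

Answer: 5 8 9 12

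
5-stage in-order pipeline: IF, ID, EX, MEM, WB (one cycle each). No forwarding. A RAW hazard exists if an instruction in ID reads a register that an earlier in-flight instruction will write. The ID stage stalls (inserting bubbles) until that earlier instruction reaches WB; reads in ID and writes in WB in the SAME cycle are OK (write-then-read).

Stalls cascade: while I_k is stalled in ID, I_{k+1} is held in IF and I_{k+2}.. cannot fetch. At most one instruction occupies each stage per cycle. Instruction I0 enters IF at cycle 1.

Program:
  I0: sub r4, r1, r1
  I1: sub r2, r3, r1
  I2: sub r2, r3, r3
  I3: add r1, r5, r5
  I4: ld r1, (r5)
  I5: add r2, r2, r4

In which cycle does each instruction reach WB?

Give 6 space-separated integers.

I0 sub r4 <- r1,r1: IF@1 ID@2 stall=0 (-) EX@3 MEM@4 WB@5
I1 sub r2 <- r3,r1: IF@2 ID@3 stall=0 (-) EX@4 MEM@5 WB@6
I2 sub r2 <- r3,r3: IF@3 ID@4 stall=0 (-) EX@5 MEM@6 WB@7
I3 add r1 <- r5,r5: IF@4 ID@5 stall=0 (-) EX@6 MEM@7 WB@8
I4 ld r1 <- r5: IF@5 ID@6 stall=0 (-) EX@7 MEM@8 WB@9
I5 add r2 <- r2,r4: IF@6 ID@7 stall=0 (-) EX@8 MEM@9 WB@10

Answer: 5 6 7 8 9 10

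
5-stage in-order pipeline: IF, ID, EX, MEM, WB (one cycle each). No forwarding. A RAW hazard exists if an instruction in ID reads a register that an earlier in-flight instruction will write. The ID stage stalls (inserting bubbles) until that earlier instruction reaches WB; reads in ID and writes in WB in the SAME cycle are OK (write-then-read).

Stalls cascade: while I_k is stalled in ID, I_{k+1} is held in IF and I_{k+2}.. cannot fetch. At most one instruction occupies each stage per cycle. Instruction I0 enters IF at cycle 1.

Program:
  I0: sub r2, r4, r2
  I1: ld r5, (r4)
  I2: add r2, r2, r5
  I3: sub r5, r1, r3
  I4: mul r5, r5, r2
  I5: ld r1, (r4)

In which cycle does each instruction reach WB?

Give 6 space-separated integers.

Answer: 5 6 9 10 13 14

Derivation:
I0 sub r2 <- r4,r2: IF@1 ID@2 stall=0 (-) EX@3 MEM@4 WB@5
I1 ld r5 <- r4: IF@2 ID@3 stall=0 (-) EX@4 MEM@5 WB@6
I2 add r2 <- r2,r5: IF@3 ID@4 stall=2 (RAW on I1.r5 (WB@6)) EX@7 MEM@8 WB@9
I3 sub r5 <- r1,r3: IF@4 ID@7 stall=0 (-) EX@8 MEM@9 WB@10
I4 mul r5 <- r5,r2: IF@7 ID@8 stall=2 (RAW on I3.r5 (WB@10)) EX@11 MEM@12 WB@13
I5 ld r1 <- r4: IF@8 ID@11 stall=0 (-) EX@12 MEM@13 WB@14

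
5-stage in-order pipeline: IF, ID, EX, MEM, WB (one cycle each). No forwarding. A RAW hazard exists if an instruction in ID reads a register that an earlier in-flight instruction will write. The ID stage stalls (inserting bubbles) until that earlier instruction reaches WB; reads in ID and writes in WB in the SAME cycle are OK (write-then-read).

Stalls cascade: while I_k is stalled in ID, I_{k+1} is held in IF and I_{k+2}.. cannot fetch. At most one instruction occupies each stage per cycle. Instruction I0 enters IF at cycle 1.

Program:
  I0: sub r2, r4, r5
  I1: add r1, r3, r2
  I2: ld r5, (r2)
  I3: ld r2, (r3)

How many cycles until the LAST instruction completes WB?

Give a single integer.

I0 sub r2 <- r4,r5: IF@1 ID@2 stall=0 (-) EX@3 MEM@4 WB@5
I1 add r1 <- r3,r2: IF@2 ID@3 stall=2 (RAW on I0.r2 (WB@5)) EX@6 MEM@7 WB@8
I2 ld r5 <- r2: IF@3 ID@6 stall=0 (-) EX@7 MEM@8 WB@9
I3 ld r2 <- r3: IF@6 ID@7 stall=0 (-) EX@8 MEM@9 WB@10

Answer: 10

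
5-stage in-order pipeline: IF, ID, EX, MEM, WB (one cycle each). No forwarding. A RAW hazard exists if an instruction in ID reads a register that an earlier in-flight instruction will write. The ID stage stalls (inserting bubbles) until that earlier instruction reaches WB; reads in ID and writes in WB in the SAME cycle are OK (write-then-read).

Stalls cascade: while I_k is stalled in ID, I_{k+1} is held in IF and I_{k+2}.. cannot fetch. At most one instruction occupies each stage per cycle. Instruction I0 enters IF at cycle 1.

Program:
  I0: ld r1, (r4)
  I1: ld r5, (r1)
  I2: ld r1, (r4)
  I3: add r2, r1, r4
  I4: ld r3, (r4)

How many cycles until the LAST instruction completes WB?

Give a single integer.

Answer: 13

Derivation:
I0 ld r1 <- r4: IF@1 ID@2 stall=0 (-) EX@3 MEM@4 WB@5
I1 ld r5 <- r1: IF@2 ID@3 stall=2 (RAW on I0.r1 (WB@5)) EX@6 MEM@7 WB@8
I2 ld r1 <- r4: IF@3 ID@6 stall=0 (-) EX@7 MEM@8 WB@9
I3 add r2 <- r1,r4: IF@6 ID@7 stall=2 (RAW on I2.r1 (WB@9)) EX@10 MEM@11 WB@12
I4 ld r3 <- r4: IF@7 ID@10 stall=0 (-) EX@11 MEM@12 WB@13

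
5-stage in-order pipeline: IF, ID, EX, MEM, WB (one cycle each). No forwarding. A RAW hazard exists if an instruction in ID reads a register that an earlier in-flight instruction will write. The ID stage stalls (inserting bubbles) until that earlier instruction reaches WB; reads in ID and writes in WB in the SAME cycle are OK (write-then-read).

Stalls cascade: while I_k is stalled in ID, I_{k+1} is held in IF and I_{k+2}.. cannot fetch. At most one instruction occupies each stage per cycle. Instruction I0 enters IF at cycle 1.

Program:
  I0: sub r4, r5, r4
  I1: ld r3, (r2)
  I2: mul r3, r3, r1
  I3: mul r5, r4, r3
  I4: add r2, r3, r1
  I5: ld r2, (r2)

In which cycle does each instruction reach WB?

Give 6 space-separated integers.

Answer: 5 6 9 12 13 16

Derivation:
I0 sub r4 <- r5,r4: IF@1 ID@2 stall=0 (-) EX@3 MEM@4 WB@5
I1 ld r3 <- r2: IF@2 ID@3 stall=0 (-) EX@4 MEM@5 WB@6
I2 mul r3 <- r3,r1: IF@3 ID@4 stall=2 (RAW on I1.r3 (WB@6)) EX@7 MEM@8 WB@9
I3 mul r5 <- r4,r3: IF@4 ID@7 stall=2 (RAW on I2.r3 (WB@9)) EX@10 MEM@11 WB@12
I4 add r2 <- r3,r1: IF@7 ID@10 stall=0 (-) EX@11 MEM@12 WB@13
I5 ld r2 <- r2: IF@10 ID@11 stall=2 (RAW on I4.r2 (WB@13)) EX@14 MEM@15 WB@16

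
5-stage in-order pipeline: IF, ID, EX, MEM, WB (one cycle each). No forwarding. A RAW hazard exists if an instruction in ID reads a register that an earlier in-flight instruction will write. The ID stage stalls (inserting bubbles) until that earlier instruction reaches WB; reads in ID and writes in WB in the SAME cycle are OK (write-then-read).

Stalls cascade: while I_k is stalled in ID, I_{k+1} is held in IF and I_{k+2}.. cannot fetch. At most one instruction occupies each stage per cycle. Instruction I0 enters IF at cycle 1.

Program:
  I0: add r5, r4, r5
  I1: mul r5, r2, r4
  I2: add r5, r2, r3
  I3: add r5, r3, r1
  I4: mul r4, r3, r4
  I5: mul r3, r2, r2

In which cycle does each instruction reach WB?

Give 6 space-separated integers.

Answer: 5 6 7 8 9 10

Derivation:
I0 add r5 <- r4,r5: IF@1 ID@2 stall=0 (-) EX@3 MEM@4 WB@5
I1 mul r5 <- r2,r4: IF@2 ID@3 stall=0 (-) EX@4 MEM@5 WB@6
I2 add r5 <- r2,r3: IF@3 ID@4 stall=0 (-) EX@5 MEM@6 WB@7
I3 add r5 <- r3,r1: IF@4 ID@5 stall=0 (-) EX@6 MEM@7 WB@8
I4 mul r4 <- r3,r4: IF@5 ID@6 stall=0 (-) EX@7 MEM@8 WB@9
I5 mul r3 <- r2,r2: IF@6 ID@7 stall=0 (-) EX@8 MEM@9 WB@10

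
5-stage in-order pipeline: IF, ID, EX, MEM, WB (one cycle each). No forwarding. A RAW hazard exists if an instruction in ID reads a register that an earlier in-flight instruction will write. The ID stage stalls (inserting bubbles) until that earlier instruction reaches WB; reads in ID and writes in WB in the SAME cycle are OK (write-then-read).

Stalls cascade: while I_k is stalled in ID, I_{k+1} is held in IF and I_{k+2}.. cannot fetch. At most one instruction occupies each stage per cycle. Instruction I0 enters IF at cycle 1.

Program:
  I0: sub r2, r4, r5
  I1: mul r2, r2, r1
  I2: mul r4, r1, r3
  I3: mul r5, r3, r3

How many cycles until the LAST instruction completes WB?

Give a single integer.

Answer: 10

Derivation:
I0 sub r2 <- r4,r5: IF@1 ID@2 stall=0 (-) EX@3 MEM@4 WB@5
I1 mul r2 <- r2,r1: IF@2 ID@3 stall=2 (RAW on I0.r2 (WB@5)) EX@6 MEM@7 WB@8
I2 mul r4 <- r1,r3: IF@3 ID@6 stall=0 (-) EX@7 MEM@8 WB@9
I3 mul r5 <- r3,r3: IF@6 ID@7 stall=0 (-) EX@8 MEM@9 WB@10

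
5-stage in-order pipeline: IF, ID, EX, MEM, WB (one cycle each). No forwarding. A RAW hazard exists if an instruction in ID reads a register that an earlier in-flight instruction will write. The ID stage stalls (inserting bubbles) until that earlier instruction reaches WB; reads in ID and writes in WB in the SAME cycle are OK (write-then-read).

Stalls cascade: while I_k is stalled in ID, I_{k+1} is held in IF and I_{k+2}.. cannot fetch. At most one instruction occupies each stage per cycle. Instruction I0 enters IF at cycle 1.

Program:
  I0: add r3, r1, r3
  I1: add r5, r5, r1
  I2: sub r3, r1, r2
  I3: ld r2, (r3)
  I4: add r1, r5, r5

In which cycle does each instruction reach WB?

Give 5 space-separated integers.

I0 add r3 <- r1,r3: IF@1 ID@2 stall=0 (-) EX@3 MEM@4 WB@5
I1 add r5 <- r5,r1: IF@2 ID@3 stall=0 (-) EX@4 MEM@5 WB@6
I2 sub r3 <- r1,r2: IF@3 ID@4 stall=0 (-) EX@5 MEM@6 WB@7
I3 ld r2 <- r3: IF@4 ID@5 stall=2 (RAW on I2.r3 (WB@7)) EX@8 MEM@9 WB@10
I4 add r1 <- r5,r5: IF@5 ID@8 stall=0 (-) EX@9 MEM@10 WB@11

Answer: 5 6 7 10 11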